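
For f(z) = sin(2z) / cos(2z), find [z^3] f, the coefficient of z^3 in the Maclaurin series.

8/3

Divide the numerator series by the denominator series (power-series long division).
f(0) = 0
f′(0) = 2
f′′(0) = 0
f′′′(0) = 16
Then c_k = f^(k)(0)/k! gives each Taylor coefficient.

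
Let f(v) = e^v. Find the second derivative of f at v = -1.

e^(-1)

Apply the Taylor formula c_k = f^(k)(a)/k!.
From the series, [(v + 1)^2] f = e^(-1)/2; multiply by 2! = 2 to get e^(-1).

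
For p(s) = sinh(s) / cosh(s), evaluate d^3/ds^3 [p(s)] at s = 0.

Invert the denominator's series and multiply.
From the series, [s^3] p = -1/3; multiply by 3! = 6 to get -2.

-2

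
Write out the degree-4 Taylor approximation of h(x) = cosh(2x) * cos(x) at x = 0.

-7*x^4/24 + 3*x^2/2 + 1

Multiply the two series term by term and collect like powers.
h(0) = 1
h′(0) = 0
h′′(0) = 3
h′′′(0) = 0
h^(4)(0) = -7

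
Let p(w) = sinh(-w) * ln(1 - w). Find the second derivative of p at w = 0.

2

Multiply the two series term by term and collect like powers.
The coefficient of w^2 in the expansion is 1, so p′′(0) = 2! * (1) = 2.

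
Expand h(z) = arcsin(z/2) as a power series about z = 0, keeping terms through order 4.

z^3/48 + z/2

Apply the Taylor formula c_k = f^(k)(a)/k!.
h(0) = 0
h′(0) = 1/2
h′′(0) = 0
h′′′(0) = 1/8
h^(4)(0) = 0
The Taylor polynomial is Σ h^(k)(0)/k! · z^k.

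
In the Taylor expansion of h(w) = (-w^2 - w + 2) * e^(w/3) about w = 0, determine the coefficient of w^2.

-11/9

Multiply each power in the prefactor through the base expansion.
h(0) = 2
h′(0) = -1/3
h′′(0) = -22/9
The Taylor polynomial is Σ h^(k)(0)/k! · w^k.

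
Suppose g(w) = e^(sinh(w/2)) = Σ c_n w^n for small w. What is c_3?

1/24

Let u equal the inner series; expand the outer function in u and truncate.
So c_3 = g′′′(0)/3! = 1/24.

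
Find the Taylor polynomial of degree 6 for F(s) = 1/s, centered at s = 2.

(s - 2)^6/128 - (s - 2)^5/64 + (s - 2)^4/32 - (s - 2)^3/16 + (s - 2)^2/8 - (s - 2)/4 + 1/2

F(2) = 1/2
F′(2) = -1/4
F′′(2) = 1/4
F′′′(2) = -3/8
F^(4)(2) = 3/4
F^(5)(2) = -15/8
F^(6)(2) = 45/8
Then c_k = F^(k)(2)/k! gives each Taylor coefficient.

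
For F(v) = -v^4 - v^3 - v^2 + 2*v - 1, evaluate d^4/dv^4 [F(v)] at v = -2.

Differentiate repeatedly and evaluate at the center.
The coefficient of (v + 2)^4 in the expansion is -1, so F^(4)(-2) = 4! * (-1) = -24.

-24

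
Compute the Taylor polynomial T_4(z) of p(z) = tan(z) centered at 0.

z^3/3 + z

Use the known series and substitute for the argument.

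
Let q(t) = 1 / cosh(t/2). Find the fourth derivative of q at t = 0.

5/16

Invert the denominator's series and multiply.
The coefficient of t^4 in the expansion is 5/384, so q^(4)(0) = 4! * (5/384) = 5/16.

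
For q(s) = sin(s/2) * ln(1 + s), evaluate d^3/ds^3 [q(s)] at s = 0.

Multiply the two series term by term and collect like powers.
From the series, [s^3] q = -1/4; multiply by 3! = 6 to get -3/2.

-3/2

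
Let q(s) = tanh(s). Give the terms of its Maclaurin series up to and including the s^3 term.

-s^3/3 + s

Differentiate repeatedly and evaluate at the center.
q(0) = 0
q′(0) = 1
q′′(0) = 0
q′′′(0) = -2
Dividing each by k! gives the coefficients c_0, ..., c_3.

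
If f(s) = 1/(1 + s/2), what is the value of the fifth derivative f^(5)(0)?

-15/4

Use the known series and substitute for the argument.
From the series, [s^5] f = -1/32; multiply by 5! = 120 to get -15/4.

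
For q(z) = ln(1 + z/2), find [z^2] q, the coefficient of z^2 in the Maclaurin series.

-1/8

Differentiate repeatedly and evaluate at the center.
q(0) = 0
q′(0) = 1/2
q′′(0) = -1/4
So c_2 = q′′(0)/2! = -1/8.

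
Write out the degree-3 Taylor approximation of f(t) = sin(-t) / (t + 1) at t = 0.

-5*t^3/6 + t^2 - t

Use 1/(1 - r) = Σ r^k on the denominator, then take the Cauchy product.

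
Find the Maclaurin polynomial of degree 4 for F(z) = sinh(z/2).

F(0) = 0
F′(0) = 1/2
F′′(0) = 0
F′′′(0) = 1/8
F^(4)(0) = 0

z^3/48 + z/2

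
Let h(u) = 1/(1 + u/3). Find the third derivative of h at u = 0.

The coefficient of u^3 in the expansion is -1/27, so h′′′(0) = 3! * (-1/27) = -2/9.

-2/9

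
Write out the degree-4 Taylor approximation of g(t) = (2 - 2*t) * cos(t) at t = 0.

Distribute the polynomial across the series and collect like powers.
g(0) = 2
g′(0) = -2
g′′(0) = -2
g′′′(0) = 6
g^(4)(0) = 2

t^4/12 + t^3 - t^2 - 2*t + 2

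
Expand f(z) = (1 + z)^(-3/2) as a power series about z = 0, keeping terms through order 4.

[z^0] = 1;  [z^1] = -3/2;  [z^2] = 15/8;  [z^3] = -35/16;  [z^4] = 315/128.

315*z^4/128 - 35*z^3/16 + 15*z^2/8 - 3*z/2 + 1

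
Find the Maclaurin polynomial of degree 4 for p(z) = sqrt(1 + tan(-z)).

-47*z^4/384 - 11*z^3/48 - z^2/8 - z/2 + 1

Let u equal the inner series; expand the outer function in u and truncate.
p(0) = 1
p′(0) = -1/2
p′′(0) = -1/4
p′′′(0) = -11/8
p^(4)(0) = -47/16
Then c_k = p^(k)(0)/k! gives each Taylor coefficient.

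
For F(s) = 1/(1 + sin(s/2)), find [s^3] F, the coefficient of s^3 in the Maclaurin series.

-5/48

Let u equal the inner series; expand the outer function in u and truncate.
F(0) = 1
F′(0) = -1/2
F′′(0) = 1/2
F′′′(0) = -5/8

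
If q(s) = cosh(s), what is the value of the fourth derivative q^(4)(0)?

1

The coefficient of s^4 in the expansion is 1/24, so q^(4)(0) = 4! * (1/24) = 1.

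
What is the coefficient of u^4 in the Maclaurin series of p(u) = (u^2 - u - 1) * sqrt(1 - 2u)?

Distribute the polynomial across the series and collect like powers.
p(0) = -1
p′(0) = 0
p′′(0) = 5
p′′′(0) = 0
p^(4)(0) = 15
So c_4 = p^(4)(0)/4! = 5/8.

5/8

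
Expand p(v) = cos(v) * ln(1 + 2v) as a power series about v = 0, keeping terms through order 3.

Take the Cauchy product of the two expansions.
p(0) = 0
p′(0) = 2
p′′(0) = -4
p′′′(0) = 10

5*v^3/3 - 2*v^2 + 2*v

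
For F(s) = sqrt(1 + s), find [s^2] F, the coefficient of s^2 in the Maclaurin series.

Apply the Taylor formula c_k = f^(k)(a)/k!.
[s^0] = 1;  [s^1] = 1/2;  [s^2] = -1/8.

-1/8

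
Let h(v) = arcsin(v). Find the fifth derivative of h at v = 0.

The coefficient of v^5 in the expansion is 3/40, so h^(5)(0) = 5! * (3/40) = 9.

9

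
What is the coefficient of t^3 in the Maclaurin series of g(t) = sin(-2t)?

4/3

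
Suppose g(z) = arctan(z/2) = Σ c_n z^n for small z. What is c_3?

Compute the successive derivatives at the expansion point and divide by k!.
g(0) = 0
g′(0) = 1/2
g′′(0) = 0
g′′′(0) = -1/4
So c_3 = g′′′(0)/3! = -1/24.

-1/24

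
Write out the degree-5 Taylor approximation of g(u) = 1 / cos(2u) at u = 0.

10*u^4/3 + 2*u^2 + 1

Divide the numerator series by the denominator series (power-series long division).
g(0) = 1
g′(0) = 0
g′′(0) = 4
g′′′(0) = 0
g^(4)(0) = 80
g^(5)(0) = 0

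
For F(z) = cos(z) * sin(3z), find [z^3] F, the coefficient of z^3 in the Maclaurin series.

-6

Expand each factor separately, then convolve coefficients.
F(0) = 0
F′(0) = 3
F′′(0) = 0
F′′′(0) = -36
Dividing each by k! gives the coefficients c_0, ..., c_3.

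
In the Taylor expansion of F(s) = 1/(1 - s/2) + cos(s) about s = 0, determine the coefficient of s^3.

1/8

Expand each term separately and add.
[s^0] = 2;  [s^1] = 1/2;  [s^2] = -1/4;  [s^3] = 1/8.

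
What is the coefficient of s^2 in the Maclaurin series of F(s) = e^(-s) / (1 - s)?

1/2

Write out both Maclaurin series and multiply, keeping only the needed powers.
F(0) = 1
F′(0) = 0
F′′(0) = 1
So c_2 = F′′(0)/2! = 1/2.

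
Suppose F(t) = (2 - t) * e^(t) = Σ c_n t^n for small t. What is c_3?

Shift and add copies of the series according to the polynomial's terms.
[t^0] = 2;  [t^1] = 1;  [t^2] = 0;  [t^3] = -1/6.
So c_3 = F′′′(0)/3! = -1/6.

-1/6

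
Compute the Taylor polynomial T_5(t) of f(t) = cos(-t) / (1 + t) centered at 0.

-13*t^5/24 + 13*t^4/24 - t^3/2 + t^2/2 - t + 1

Expand each factor separately, then convolve coefficients.
f(0) = 1
f′(0) = -1
f′′(0) = 1
f′′′(0) = -3
f^(4)(0) = 13
f^(5)(0) = -65
Then c_k = f^(k)(0)/k! gives each Taylor coefficient.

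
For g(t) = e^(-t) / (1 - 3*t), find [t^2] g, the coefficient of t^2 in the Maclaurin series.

13/2

Expand 1/(denominator) as a geometric series and multiply by the numerator's series.
[t^0] = 1;  [t^1] = 2;  [t^2] = 13/2.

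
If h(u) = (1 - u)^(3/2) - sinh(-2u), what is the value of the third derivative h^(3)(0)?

Add the two expansions coefficient-wise.
From the series, [u^3] h = 67/48; multiply by 3! = 6 to get 67/8.

67/8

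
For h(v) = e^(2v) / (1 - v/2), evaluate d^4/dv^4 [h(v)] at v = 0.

Expand each factor separately, then convolve coefficients.
From the series, [v^4] h = 103/48; multiply by 4! = 24 to get 103/2.

103/2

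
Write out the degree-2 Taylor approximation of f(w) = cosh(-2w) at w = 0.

Use the known series and substitute for the argument.
f(0) = 1
f′(0) = 0
f′′(0) = 4

2*w^2 + 1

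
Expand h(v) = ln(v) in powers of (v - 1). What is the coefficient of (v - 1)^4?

-1/4

c_4 = h^(4)(1)/4! = -1/4.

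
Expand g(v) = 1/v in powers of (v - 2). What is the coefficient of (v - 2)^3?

-1/16

Apply the Taylor formula c_k = f^(k)(a)/k!.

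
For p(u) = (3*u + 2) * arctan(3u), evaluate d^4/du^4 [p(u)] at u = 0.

-648

Shift and add copies of the series according to the polynomial's terms.
From the series, [u^4] p = -27; multiply by 4! = 24 to get -648.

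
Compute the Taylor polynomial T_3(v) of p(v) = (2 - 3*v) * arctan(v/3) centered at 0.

-2*v^3/81 - v^2 + 2*v/3

Distribute the polynomial across the series and collect like powers.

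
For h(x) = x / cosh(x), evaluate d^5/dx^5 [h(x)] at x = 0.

Divide the numerator series by the denominator series (power-series long division).
The coefficient of x^5 in the expansion is 5/24, so h^(5)(0) = 5! * (5/24) = 25.

25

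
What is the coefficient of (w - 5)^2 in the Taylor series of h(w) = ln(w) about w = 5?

-1/50

c_2 = h′′(5)/2! = -1/50.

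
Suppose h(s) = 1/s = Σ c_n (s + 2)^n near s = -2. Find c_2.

[(s + 2)^0] = -1/2;  [(s + 2)^1] = -1/4;  [(s + 2)^2] = -1/8.

-1/8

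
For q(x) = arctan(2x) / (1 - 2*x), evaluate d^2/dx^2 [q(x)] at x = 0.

Multiply the numerator's expansion by the denominator's geometric series.
From the series, [x^2] q = 4; multiply by 2! = 2 to get 8.

8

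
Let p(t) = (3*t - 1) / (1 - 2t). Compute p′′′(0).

Multiply each power in the prefactor through the base expansion.
From the series, [t^3] p = 4; multiply by 3! = 6 to get 24.

24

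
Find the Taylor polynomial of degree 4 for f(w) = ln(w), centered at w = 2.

f(2) = ln(2)
f′(2) = 1/2
f′′(2) = -1/4
f′′′(2) = 1/4
f^(4)(2) = -3/8
Dividing each by k! gives the coefficients c_0, ..., c_4.

-(w - 2)^4/64 + (w - 2)^3/24 - (w - 2)^2/8 + (w - 2)/2 + ln(2)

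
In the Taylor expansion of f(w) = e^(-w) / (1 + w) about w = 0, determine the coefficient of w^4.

65/24

Expand each factor separately, then convolve coefficients.
f(0) = 1
f′(0) = -2
f′′(0) = 5
f′′′(0) = -16
f^(4)(0) = 65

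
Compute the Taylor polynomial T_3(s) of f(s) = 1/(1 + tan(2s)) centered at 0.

-32*s^3/3 + 4*s^2 - 2*s + 1

Substitute the inner expansion into the outer series and collect powers.
[s^0] = 1;  [s^1] = -2;  [s^2] = 4;  [s^3] = -32/3.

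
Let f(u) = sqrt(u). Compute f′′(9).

-1/108

The coefficient of (u - 9)^2 in the expansion is -1/216, so f′′(9) = 2! * (-1/216) = -1/108.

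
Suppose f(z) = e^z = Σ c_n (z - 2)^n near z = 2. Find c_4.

Use the known series and substitute for the argument.

e^(2)/24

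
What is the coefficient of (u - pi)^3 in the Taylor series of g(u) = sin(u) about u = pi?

g(pi) = 0
g′(pi) = -1
g′′(pi) = 0
g′′′(pi) = 1

1/6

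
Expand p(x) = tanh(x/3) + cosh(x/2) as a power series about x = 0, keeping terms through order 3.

-x^3/81 + x^2/8 + x/3 + 1

Add the two expansions coefficient-wise.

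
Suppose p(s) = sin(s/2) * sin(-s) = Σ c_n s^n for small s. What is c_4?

Write out both Maclaurin series and multiply, keeping only the needed powers.
p(0) = 0
p′(0) = 0
p′′(0) = -1
p′′′(0) = 0
p^(4)(0) = 5/2
So c_4 = p^(4)(0)/4! = 5/48.

5/48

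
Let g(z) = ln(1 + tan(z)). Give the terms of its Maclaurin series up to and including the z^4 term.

-7*z^4/12 + 2*z^3/3 - z^2/2 + z

Substitute the inner expansion into the outer series and collect powers.
g(0) = 0
g′(0) = 1
g′′(0) = -1
g′′′(0) = 4
g^(4)(0) = -14
Dividing each by k! gives the coefficients c_0, ..., c_4.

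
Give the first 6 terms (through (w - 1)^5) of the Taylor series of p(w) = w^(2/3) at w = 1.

[(w - 1)^0] = 1;  [(w - 1)^1] = 2/3;  [(w - 1)^2] = -1/9;  [(w - 1)^3] = 4/81;  [(w - 1)^4] = -7/243;  [(w - 1)^5] = 14/729.

14*(w - 1)^5/729 - 7*(w - 1)^4/243 + 4*(w - 1)^3/81 - (w - 1)^2/9 + 2*(w - 1)/3 + 1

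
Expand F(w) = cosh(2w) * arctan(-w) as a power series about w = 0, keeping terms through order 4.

-5*w^3/3 - w

Multiply the two series term by term and collect like powers.
F(0) = 0
F′(0) = -1
F′′(0) = 0
F′′′(0) = -10
F^(4)(0) = 0
The Taylor polynomial is Σ F^(k)(0)/k! · w^k.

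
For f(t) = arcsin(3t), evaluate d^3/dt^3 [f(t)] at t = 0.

27

From the series, [t^3] f = 9/2; multiply by 3! = 6 to get 27.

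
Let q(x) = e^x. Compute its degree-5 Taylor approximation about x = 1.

e*(x - 1)^5/120 + e*(x - 1)^4/24 + e*(x - 1)^3/6 + e*(x - 1)^2/2 + e*(x - 1) + e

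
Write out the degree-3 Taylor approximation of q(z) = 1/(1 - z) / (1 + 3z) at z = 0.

-20*z^3 + 7*z^2 - 2*z + 1

Expand each factor separately, then convolve coefficients.
q(0) = 1
q′(0) = -2
q′′(0) = 14
q′′′(0) = -120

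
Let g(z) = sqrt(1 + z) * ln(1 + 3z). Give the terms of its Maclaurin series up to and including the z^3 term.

51*z^3/8 - 3*z^2 + 3*z

Expand each factor separately, then convolve coefficients.
[z^0] = 0;  [z^1] = 3;  [z^2] = -3;  [z^3] = 51/8.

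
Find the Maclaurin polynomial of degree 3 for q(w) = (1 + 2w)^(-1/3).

q(0) = 1
q′(0) = -2/3
q′′(0) = 16/9
q′′′(0) = -224/27
Then c_k = q^(k)(0)/k! gives each Taylor coefficient.

-112*w^3/81 + 8*w^2/9 - 2*w/3 + 1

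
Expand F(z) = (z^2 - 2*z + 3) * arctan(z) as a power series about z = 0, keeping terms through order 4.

Shift and add copies of the series according to the polynomial's terms.

2*z^4/3 - 2*z^2 + 3*z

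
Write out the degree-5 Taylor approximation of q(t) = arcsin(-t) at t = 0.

-3*t^5/40 - t^3/6 - t

Differentiate repeatedly and evaluate at the center.
q(0) = 0
q′(0) = -1
q′′(0) = 0
q′′′(0) = -1
q^(4)(0) = 0
q^(5)(0) = -9
Dividing each by k! gives the coefficients c_0, ..., c_5.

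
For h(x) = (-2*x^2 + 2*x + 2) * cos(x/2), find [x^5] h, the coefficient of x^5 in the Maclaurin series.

1/192

Distribute the polynomial across the series and collect like powers.
h(0) = 2
h′(0) = 2
h′′(0) = -9/2
h′′′(0) = -3/2
h^(4)(0) = 49/8
h^(5)(0) = 5/8
The Taylor polynomial is Σ h^(k)(0)/k! · x^k.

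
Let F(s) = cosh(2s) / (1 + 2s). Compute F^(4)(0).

592

Expand each factor separately, then convolve coefficients.
From the series, [s^4] F = 74/3; multiply by 4! = 24 to get 592.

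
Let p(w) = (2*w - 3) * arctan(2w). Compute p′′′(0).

48

Distribute the polynomial across the series and collect like powers.
From the series, [w^3] p = 8; multiply by 3! = 6 to get 48.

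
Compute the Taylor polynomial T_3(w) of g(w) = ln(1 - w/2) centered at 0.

Differentiate repeatedly and evaluate at the center.

-w^3/24 - w^2/8 - w/2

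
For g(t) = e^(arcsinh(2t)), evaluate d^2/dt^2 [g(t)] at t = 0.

4

Substitute the inner expansion into the outer series and collect powers.
The coefficient of t^2 in the expansion is 2, so g′′(0) = 2! * (2) = 4.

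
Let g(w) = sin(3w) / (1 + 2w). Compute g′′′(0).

Take the Cauchy product of the two expansions.
From the series, [w^3] g = 15/2; multiply by 3! = 6 to get 45.

45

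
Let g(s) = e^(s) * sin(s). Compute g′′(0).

2

Take the Cauchy product of the two expansions.
The coefficient of s^2 in the expansion is 1, so g′′(0) = 2! * (1) = 2.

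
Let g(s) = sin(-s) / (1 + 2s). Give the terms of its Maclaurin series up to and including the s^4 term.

23*s^4/3 - 23*s^3/6 + 2*s^2 - s

Expand each factor separately, then convolve coefficients.
g(0) = 0
g′(0) = -1
g′′(0) = 4
g′′′(0) = -23
g^(4)(0) = 184
The Taylor polynomial is Σ g^(k)(0)/k! · s^k.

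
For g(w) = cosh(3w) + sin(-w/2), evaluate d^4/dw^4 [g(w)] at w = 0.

Add the two expansions coefficient-wise.
From the series, [w^4] g = 27/8; multiply by 4! = 24 to get 81.

81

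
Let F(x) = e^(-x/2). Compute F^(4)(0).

The coefficient of x^4 in the expansion is 1/384, so F^(4)(0) = 4! * (1/384) = 1/16.

1/16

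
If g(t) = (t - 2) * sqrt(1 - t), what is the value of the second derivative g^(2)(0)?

Multiply each power in the prefactor through the base expansion.
From the series, [t^2] g = -1/4; multiply by 2! = 2 to get -1/2.

-1/2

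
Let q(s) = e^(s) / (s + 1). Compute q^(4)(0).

9

Expand 1/(denominator) as a geometric series and multiply by the numerator's series.
The coefficient of s^4 in the expansion is 3/8, so q^(4)(0) = 4! * (3/8) = 9.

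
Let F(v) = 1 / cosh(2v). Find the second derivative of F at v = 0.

-4

Invert the denominator's series and multiply.
The coefficient of v^2 in the expansion is -2, so F′′(0) = 2! * (-2) = -4.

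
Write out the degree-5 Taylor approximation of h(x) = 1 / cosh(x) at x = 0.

5*x^4/24 - x^2/2 + 1

Write the quotient as an unknown series and match coefficients against numerator = denominator · series.
h(0) = 1
h′(0) = 0
h′′(0) = -1
h′′′(0) = 0
h^(4)(0) = 5
h^(5)(0) = 0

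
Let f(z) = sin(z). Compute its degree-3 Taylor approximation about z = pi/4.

-sqrt(2)*(z - pi/4)^3/12 - sqrt(2)*(z - pi/4)^2/4 + sqrt(2)*(z - pi/4)/2 + sqrt(2)/2

f(pi/4) = sqrt(2)/2
f′(pi/4) = sqrt(2)/2
f′′(pi/4) = -sqrt(2)/2
f′′′(pi/4) = -sqrt(2)/2
Then c_k = f^(k)(pi/4)/k! gives each Taylor coefficient.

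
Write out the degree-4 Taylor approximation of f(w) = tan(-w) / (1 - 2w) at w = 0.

-26*w^4/3 - 13*w^3/3 - 2*w^2 - w

Write out both Maclaurin series and multiply, keeping only the needed powers.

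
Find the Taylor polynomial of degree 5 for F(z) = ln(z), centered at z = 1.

(z - 1)^5/5 - (z - 1)^4/4 + (z - 1)^3/3 - (z - 1)^2/2 + (z - 1)

[(z - 1)^0] = 0;  [(z - 1)^1] = 1;  [(z - 1)^2] = -1/2;  [(z - 1)^3] = 1/3;  [(z - 1)^4] = -1/4;  [(z - 1)^5] = 1/5.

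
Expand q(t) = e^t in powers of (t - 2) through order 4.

Compute the successive derivatives at the expansion point and divide by k!.
q(2) = e^(2)
q′(2) = e^(2)
q′′(2) = e^(2)
q′′′(2) = e^(2)
q^(4)(2) = e^(2)
Then c_k = q^(k)(2)/k! gives each Taylor coefficient.

(t - 2)^4*e^(2)/24 + (t - 2)^3*e^(2)/6 + (t - 2)^2*e^(2)/2 + (t - 2)*e^(2) + e^(2)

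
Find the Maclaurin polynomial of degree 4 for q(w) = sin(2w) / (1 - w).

Multiply the numerator's expansion by the denominator's geometric series.
q(0) = 0
q′(0) = 2
q′′(0) = 4
q′′′(0) = 4
q^(4)(0) = 16

2*w^4/3 + 2*w^3/3 + 2*w^2 + 2*w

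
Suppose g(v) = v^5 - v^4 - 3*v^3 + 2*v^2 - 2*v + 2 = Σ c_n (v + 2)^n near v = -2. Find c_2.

-84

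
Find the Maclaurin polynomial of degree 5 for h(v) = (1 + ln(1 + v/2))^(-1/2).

Substitute the inner expansion into the outer series and collect powers.
h(0) = 1
h′(0) = -1/4
h′′(0) = 5/16
h′′′(0) = -41/64
h^(4)(0) = 465/256
h^(5)(0) = -6729/1024
Dividing each by k! gives the coefficients c_0, ..., c_5.

-2243*v^5/40960 + 155*v^4/2048 - 41*v^3/384 + 5*v^2/32 - v/4 + 1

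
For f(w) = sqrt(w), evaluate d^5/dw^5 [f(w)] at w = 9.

From the series, [(w - 9)^5] f = 7/5038848; multiply by 5! = 120 to get 35/209952.

35/209952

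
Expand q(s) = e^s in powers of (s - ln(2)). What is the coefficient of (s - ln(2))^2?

q(ln(2)) = 2
q′(ln(2)) = 2
q′′(ln(2)) = 2
So c_2 = q′′(ln(2))/2! = 1.

1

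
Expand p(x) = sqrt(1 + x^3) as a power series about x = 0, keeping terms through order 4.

x^3/2 + 1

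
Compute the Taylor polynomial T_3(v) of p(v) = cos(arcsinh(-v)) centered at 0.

1 - v^2/2

Compose series: expand the inner function first, then feed it into the outer expansion.
[v^0] = 1;  [v^1] = 0;  [v^2] = -1/2;  [v^3] = 0.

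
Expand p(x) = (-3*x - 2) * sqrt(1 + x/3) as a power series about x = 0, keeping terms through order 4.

Shift and add copies of the series according to the polynomial's terms.
p(0) = -2
p′(0) = -10/3
p′′(0) = -17/18
p′′′(0) = 2/9
p^(4)(0) = -31/216

-31*x^4/5184 + x^3/27 - 17*x^2/36 - 10*x/3 - 2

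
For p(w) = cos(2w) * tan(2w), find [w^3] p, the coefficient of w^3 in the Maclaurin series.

Write out both Maclaurin series and multiply, keeping only the needed powers.
p(0) = 0
p′(0) = 2
p′′(0) = 0
p′′′(0) = -8
So c_3 = p′′′(0)/3! = -4/3.

-4/3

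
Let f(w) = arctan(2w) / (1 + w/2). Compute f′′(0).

-2

Multiply the two series term by term and collect like powers.
From the series, [w^2] f = -1; multiply by 2! = 2 to get -2.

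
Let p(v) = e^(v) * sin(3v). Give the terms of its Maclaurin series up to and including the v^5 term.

Take the Cauchy product of the two expansions.
p(0) = 0
p′(0) = 3
p′′(0) = 6
p′′′(0) = -18
p^(4)(0) = -96
p^(5)(0) = -12

-v^5/10 - 4*v^4 - 3*v^3 + 3*v^2 + 3*v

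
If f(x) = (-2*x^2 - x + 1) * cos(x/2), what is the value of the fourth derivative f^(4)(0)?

Multiply each power in the prefactor through the base expansion.
The coefficient of x^4 in the expansion is 97/384, so f^(4)(0) = 4! * (97/384) = 97/16.

97/16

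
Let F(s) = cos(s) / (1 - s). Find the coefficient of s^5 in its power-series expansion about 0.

13/24

Multiply the numerator's expansion by the denominator's geometric series.
So c_5 = F^(5)(0)/5! = 13/24.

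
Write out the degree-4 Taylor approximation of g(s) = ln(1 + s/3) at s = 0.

-s^4/324 + s^3/81 - s^2/18 + s/3

g(0) = 0
g′(0) = 1/3
g′′(0) = -1/9
g′′′(0) = 2/27
g^(4)(0) = -2/27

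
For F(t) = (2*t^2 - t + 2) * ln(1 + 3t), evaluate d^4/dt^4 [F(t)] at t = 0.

Distribute the polynomial across the series and collect like powers.
From the series, [t^4] F = -117/2; multiply by 4! = 24 to get -1404.

-1404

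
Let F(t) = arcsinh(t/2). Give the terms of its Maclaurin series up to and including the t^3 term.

-t^3/48 + t/2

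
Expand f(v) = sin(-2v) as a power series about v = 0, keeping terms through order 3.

4*v^3/3 - 2*v

f(0) = 0
f′(0) = -2
f′′(0) = 0
f′′′(0) = 8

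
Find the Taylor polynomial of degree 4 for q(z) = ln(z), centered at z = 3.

-(z - 3)^4/324 + (z - 3)^3/81 - (z - 3)^2/18 + (z - 3)/3 + ln(3)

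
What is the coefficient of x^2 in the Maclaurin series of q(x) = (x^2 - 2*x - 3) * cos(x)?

Shift and add copies of the series according to the polynomial's terms.
q(0) = -3
q′(0) = -2
q′′(0) = 5
So c_2 = q′′(0)/2! = 5/2.

5/2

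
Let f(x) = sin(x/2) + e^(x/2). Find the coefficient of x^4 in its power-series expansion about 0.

Expand each term separately and add.
f(0) = 1
f′(0) = 1
f′′(0) = 1/4
f′′′(0) = 0
f^(4)(0) = 1/16
So c_4 = f^(4)(0)/4! = 1/384.

1/384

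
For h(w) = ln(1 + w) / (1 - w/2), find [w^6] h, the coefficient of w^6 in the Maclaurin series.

Multiply the two series term by term and collect like powers.
h(0) = 0
h′(0) = 1
h′′(0) = 0
h′′′(0) = 2
h^(4)(0) = -2
h^(5)(0) = 19
h^(6)(0) = -63

-7/80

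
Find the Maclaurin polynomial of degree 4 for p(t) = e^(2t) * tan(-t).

Write out both Maclaurin series and multiply, keeping only the needed powers.

-2*t^4 - 7*t^3/3 - 2*t^2 - t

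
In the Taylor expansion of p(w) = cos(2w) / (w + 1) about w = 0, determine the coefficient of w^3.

1

Multiply the numerator's expansion by the denominator's geometric series.
p(0) = 1
p′(0) = -1
p′′(0) = -2
p′′′(0) = 6
The Taylor polynomial is Σ p^(k)(0)/k! · w^k.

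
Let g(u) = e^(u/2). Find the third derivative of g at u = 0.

From the series, [u^3] g = 1/48; multiply by 3! = 6 to get 1/8.

1/8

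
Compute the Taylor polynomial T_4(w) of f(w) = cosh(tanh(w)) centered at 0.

Compose series: expand the inner function first, then feed it into the outer expansion.
f(0) = 1
f′(0) = 0
f′′(0) = 1
f′′′(0) = 0
f^(4)(0) = -7

-7*w^4/24 + w^2/2 + 1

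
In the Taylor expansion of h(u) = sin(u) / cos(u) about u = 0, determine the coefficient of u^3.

1/3

Invert the denominator's series and multiply.
[u^0] = 0;  [u^1] = 1;  [u^2] = 0;  [u^3] = 1/3.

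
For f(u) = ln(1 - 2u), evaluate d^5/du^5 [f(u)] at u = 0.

Apply the Taylor formula c_k = f^(k)(a)/k!.
The coefficient of u^5 in the expansion is -32/5, so f^(5)(0) = 5! * (-32/5) = -768.

-768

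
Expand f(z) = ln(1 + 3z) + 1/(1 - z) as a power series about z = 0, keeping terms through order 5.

Combine the two series term by term.
f(0) = 1
f′(0) = 4
f′′(0) = -7
f′′′(0) = 60
f^(4)(0) = -462
f^(5)(0) = 5952
The Taylor polynomial is Σ f^(k)(0)/k! · z^k.

248*z^5/5 - 77*z^4/4 + 10*z^3 - 7*z^2/2 + 4*z + 1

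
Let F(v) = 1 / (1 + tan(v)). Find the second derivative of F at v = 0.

2

Write 1/(1+u) = 1 - u + u^2 - u^3 + ... and substitute the series for u.
The coefficient of v^2 in the expansion is 1, so F′′(0) = 2! * (1) = 2.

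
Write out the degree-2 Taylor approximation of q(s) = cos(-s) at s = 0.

Differentiate repeatedly and evaluate at the center.
[s^0] = 1;  [s^1] = 0;  [s^2] = -1/2.

1 - s^2/2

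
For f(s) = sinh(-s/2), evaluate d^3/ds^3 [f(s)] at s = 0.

The coefficient of s^3 in the expansion is -1/48, so f′′′(0) = 3! * (-1/48) = -1/8.

-1/8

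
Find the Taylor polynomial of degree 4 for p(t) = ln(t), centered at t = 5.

-(t - 5)^4/2500 + (t - 5)^3/375 - (t - 5)^2/50 + (t - 5)/5 + ln(5)

p(5) = ln(5)
p′(5) = 1/5
p′′(5) = -1/25
p′′′(5) = 2/125
p^(4)(5) = -6/625
Dividing each by k! gives the coefficients c_0, ..., c_4.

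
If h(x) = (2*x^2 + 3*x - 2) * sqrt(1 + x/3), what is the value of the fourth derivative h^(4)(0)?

-103/216

Multiply each power in the prefactor through the base expansion.
The coefficient of x^4 in the expansion is -103/5184, so h^(4)(0) = 4! * (-103/5184) = -103/216.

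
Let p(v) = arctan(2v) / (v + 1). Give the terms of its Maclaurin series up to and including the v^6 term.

Multiply the numerator's expansion by the denominator's geometric series.

-86*v^6/15 + 86*v^5/15 + 2*v^4/3 - 2*v^3/3 - 2*v^2 + 2*v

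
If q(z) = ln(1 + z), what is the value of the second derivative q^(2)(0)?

The coefficient of z^2 in the expansion is -1/2, so q′′(0) = 2! * (-1/2) = -1.

-1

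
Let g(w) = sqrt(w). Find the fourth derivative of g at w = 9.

-5/11664

The coefficient of (w - 9)^4 in the expansion is -5/279936, so g^(4)(9) = 4! * (-5/279936) = -5/11664.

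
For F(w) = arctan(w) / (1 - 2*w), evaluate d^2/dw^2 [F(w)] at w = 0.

4

Expand 1/(denominator) as a geometric series and multiply by the numerator's series.
The coefficient of w^2 in the expansion is 2, so F′′(0) = 2! * (2) = 4.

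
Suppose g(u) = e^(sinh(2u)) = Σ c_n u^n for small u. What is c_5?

Compose series: expand the inner function first, then feed it into the outer expansion.
[u^0] = 1;  [u^1] = 2;  [u^2] = 2;  [u^3] = 8/3;  [u^4] = 10/3;  [u^5] = 16/5.

16/5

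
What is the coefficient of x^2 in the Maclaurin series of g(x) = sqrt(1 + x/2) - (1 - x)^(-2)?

-97/32

Add the two expansions coefficient-wise.
g(0) = 0
g′(0) = -7/4
g′′(0) = -97/16
Then c_k = g^(k)(0)/k! gives each Taylor coefficient.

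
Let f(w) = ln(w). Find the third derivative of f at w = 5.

2/125

Use the known series and substitute for the argument.
From the series, [(w - 5)^3] f = 1/375; multiply by 3! = 6 to get 2/125.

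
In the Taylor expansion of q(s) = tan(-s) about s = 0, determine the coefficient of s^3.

Apply the Taylor formula c_k = f^(k)(a)/k!.
q(0) = 0
q′(0) = -1
q′′(0) = 0
q′′′(0) = -2

-1/3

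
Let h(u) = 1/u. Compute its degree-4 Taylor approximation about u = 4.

h(4) = 1/4
h′(4) = -1/16
h′′(4) = 1/32
h′′′(4) = -3/128
h^(4)(4) = 3/128

(u - 4)^4/1024 - (u - 4)^3/256 + (u - 4)^2/64 - (u - 4)/16 + 1/4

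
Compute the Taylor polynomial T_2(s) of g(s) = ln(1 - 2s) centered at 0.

-2*s^2 - 2*s

g(0) = 0
g′(0) = -2
g′′(0) = -4
Dividing each by k! gives the coefficients c_0, ..., c_2.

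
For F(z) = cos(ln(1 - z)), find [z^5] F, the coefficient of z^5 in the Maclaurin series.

-1/3

Plug the Maclaurin series of the inner function into that of the outer and collect terms.
F(0) = 1
F′(0) = 0
F′′(0) = -1
F′′′(0) = -3
F^(4)(0) = -10
F^(5)(0) = -40
Then c_k = F^(k)(0)/k! gives each Taylor coefficient.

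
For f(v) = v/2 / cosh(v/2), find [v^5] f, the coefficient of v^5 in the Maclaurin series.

Invert the denominator's series and multiply.
So c_5 = f^(5)(0)/5! = 5/768.

5/768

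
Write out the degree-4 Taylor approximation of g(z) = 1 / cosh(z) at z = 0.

Write the quotient as an unknown series and match coefficients against numerator = denominator · series.
[z^0] = 1;  [z^1] = 0;  [z^2] = -1/2;  [z^3] = 0;  [z^4] = 5/24.

5*z^4/24 - z^2/2 + 1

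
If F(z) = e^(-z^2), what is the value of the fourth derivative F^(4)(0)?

12

Differentiate repeatedly and evaluate at the center.
The coefficient of z^4 in the expansion is 1/2, so F^(4)(0) = 4! * (1/2) = 12.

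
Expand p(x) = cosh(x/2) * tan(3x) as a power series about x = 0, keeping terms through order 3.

75*x^3/8 + 3*x

Write out both Maclaurin series and multiply, keeping only the needed powers.
[x^0] = 0;  [x^1] = 3;  [x^2] = 0;  [x^3] = 75/8.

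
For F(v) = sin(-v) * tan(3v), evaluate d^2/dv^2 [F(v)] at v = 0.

-6

Expand each factor separately, then convolve coefficients.
The coefficient of v^2 in the expansion is -3, so F′′(0) = 2! * (-3) = -6.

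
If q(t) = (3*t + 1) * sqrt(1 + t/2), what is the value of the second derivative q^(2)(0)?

23/16

Distribute the polynomial across the series and collect like powers.
From the series, [t^2] q = 23/32; multiply by 2! = 2 to get 23/16.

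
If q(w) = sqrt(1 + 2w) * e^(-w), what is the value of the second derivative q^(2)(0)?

Write out both Maclaurin series and multiply, keeping only the needed powers.
From the series, [w^2] q = -1; multiply by 2! = 2 to get -2.

-2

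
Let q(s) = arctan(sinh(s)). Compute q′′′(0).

-1

Compose series: expand the inner function first, then feed it into the outer expansion.
The coefficient of s^3 in the expansion is -1/6, so q′′′(0) = 3! * (-1/6) = -1.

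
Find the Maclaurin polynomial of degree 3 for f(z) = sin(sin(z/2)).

Plug the Maclaurin series of the inner function into that of the outer and collect terms.
[z^0] = 0;  [z^1] = 1/2;  [z^2] = 0;  [z^3] = -1/24.

-z^3/24 + z/2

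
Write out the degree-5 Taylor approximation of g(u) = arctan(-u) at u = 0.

-u^5/5 + u^3/3 - u

g(0) = 0
g′(0) = -1
g′′(0) = 0
g′′′(0) = 2
g^(4)(0) = 0
g^(5)(0) = -24
Then c_k = g^(k)(0)/k! gives each Taylor coefficient.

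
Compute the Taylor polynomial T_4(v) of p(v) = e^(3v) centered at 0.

Compute the successive derivatives at the expansion point and divide by k!.
[v^0] = 1;  [v^1] = 3;  [v^2] = 9/2;  [v^3] = 9/2;  [v^4] = 27/8.

27*v^4/8 + 9*v^3/2 + 9*v^2/2 + 3*v + 1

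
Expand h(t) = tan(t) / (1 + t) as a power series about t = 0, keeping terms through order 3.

4*t^3/3 - t^2 + t

Write out both Maclaurin series and multiply, keeping only the needed powers.
h(0) = 0
h′(0) = 1
h′′(0) = -2
h′′′(0) = 8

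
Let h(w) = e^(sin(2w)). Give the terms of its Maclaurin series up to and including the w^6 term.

Plug the Maclaurin series of the inner function into that of the outer and collect terms.
h(0) = 1
h′(0) = 2
h′′(0) = 4
h′′′(0) = 0
h^(4)(0) = -48
h^(5)(0) = -256
h^(6)(0) = -192

-4*w^6/15 - 32*w^5/15 - 2*w^4 + 2*w^2 + 2*w + 1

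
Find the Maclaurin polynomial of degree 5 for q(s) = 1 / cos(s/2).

5*s^4/384 + s^2/8 + 1

Invert the denominator's series and multiply.
[s^0] = 1;  [s^1] = 0;  [s^2] = 1/8;  [s^3] = 0;  [s^4] = 5/384;  [s^5] = 0.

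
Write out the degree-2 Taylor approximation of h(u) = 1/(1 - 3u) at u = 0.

9*u^2 + 3*u + 1

[u^0] = 1;  [u^1] = 3;  [u^2] = 9.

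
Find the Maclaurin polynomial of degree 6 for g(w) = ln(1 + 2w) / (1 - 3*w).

5528*w^6/15 + 632*w^5/5 + 40*w^4 + 44*w^3/3 + 4*w^2 + 2*w

Use 1/(1 - r) = Σ r^k on the denominator, then take the Cauchy product.
g(0) = 0
g′(0) = 2
g′′(0) = 8
g′′′(0) = 88
g^(4)(0) = 960
g^(5)(0) = 15168
g^(6)(0) = 265344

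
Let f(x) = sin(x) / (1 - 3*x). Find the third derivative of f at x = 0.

53

Use 1/(1 - r) = Σ r^k on the denominator, then take the Cauchy product.
The coefficient of x^3 in the expansion is 53/6, so f′′′(0) = 3! * (53/6) = 53.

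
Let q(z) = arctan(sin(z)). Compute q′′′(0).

-3

Plug the Maclaurin series of the inner function into that of the outer and collect terms.
The coefficient of z^3 in the expansion is -1/2, so q′′′(0) = 3! * (-1/2) = -3.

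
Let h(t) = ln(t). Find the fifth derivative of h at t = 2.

The coefficient of (t - 2)^5 in the expansion is 1/160, so h^(5)(2) = 5! * (1/160) = 3/4.

3/4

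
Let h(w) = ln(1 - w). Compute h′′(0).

The coefficient of w^2 in the expansion is -1/2, so h′′(0) = 2! * (-1/2) = -1.

-1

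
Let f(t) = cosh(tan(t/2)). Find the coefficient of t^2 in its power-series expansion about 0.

1/8

Let u equal the inner series; expand the outer function in u and truncate.
[t^0] = 1;  [t^1] = 0;  [t^2] = 1/8.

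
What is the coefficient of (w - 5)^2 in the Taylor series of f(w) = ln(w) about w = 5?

f(5) = ln(5)
f′(5) = 1/5
f′′(5) = -1/25
So c_2 = f′′(5)/2! = -1/50.

-1/50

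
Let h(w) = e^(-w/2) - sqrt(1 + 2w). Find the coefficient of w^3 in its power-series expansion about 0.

-25/48

Add the two expansions coefficient-wise.
So c_3 = h′′′(0)/3! = -25/48.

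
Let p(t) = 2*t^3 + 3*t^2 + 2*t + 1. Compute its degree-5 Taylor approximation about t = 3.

2*(t - 3)^3 + 21*(t - 3)^2 + 74*(t - 3) + 88

Use the known series and substitute for the argument.
p(3) = 88
p′(3) = 74
p′′(3) = 42
p′′′(3) = 12
p^(4)(3) = 0
p^(5)(3) = 0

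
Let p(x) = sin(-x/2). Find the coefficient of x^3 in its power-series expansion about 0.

1/48

[x^0] = 0;  [x^1] = -1/2;  [x^2] = 0;  [x^3] = 1/48.
So c_3 = p′′′(0)/3! = 1/48.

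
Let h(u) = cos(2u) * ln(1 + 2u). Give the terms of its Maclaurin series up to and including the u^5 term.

Write out both Maclaurin series and multiply, keeping only the needed powers.
[u^0] = 0;  [u^1] = 2;  [u^2] = -2;  [u^3] = -4/3;  [u^4] = 0;  [u^5] = 12/5.

12*u^5/5 - 4*u^3/3 - 2*u^2 + 2*u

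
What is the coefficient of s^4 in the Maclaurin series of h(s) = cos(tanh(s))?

Substitute the inner expansion into the outer series and collect powers.
h(0) = 1
h′(0) = 0
h′′(0) = -1
h′′′(0) = 0
h^(4)(0) = 9
So c_4 = h^(4)(0)/4! = 3/8.

3/8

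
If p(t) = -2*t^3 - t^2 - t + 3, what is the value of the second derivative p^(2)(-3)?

34

From the series, [(t + 3)^2] p = 17; multiply by 2! = 2 to get 34.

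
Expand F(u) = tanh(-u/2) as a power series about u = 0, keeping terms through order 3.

u^3/24 - u/2

F(0) = 0
F′(0) = -1/2
F′′(0) = 0
F′′′(0) = 1/4
Dividing each by k! gives the coefficients c_0, ..., c_3.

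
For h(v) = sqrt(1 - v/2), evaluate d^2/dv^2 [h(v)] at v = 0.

-1/16

The coefficient of v^2 in the expansion is -1/32, so h′′(0) = 2! * (-1/32) = -1/16.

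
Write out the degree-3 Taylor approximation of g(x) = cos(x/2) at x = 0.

1 - x^2/8

Compute the successive derivatives at the expansion point and divide by k!.
g(0) = 1
g′(0) = 0
g′′(0) = -1/4
g′′′(0) = 0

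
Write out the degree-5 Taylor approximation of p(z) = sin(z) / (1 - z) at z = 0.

101*z^5/120 + 5*z^4/6 + 5*z^3/6 + z^2 + z

Write out both Maclaurin series and multiply, keeping only the needed powers.
p(0) = 0
p′(0) = 1
p′′(0) = 2
p′′′(0) = 5
p^(4)(0) = 20
p^(5)(0) = 101
Then c_k = p^(k)(0)/k! gives each Taylor coefficient.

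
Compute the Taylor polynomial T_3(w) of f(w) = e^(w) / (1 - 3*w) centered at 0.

Multiply the numerator's expansion by the denominator's geometric series.
[w^0] = 1;  [w^1] = 4;  [w^2] = 25/2;  [w^3] = 113/3.

113*w^3/3 + 25*w^2/2 + 4*w + 1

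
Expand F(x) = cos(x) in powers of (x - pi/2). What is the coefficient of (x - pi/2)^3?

1/6

F(pi/2) = 0
F′(pi/2) = -1
F′′(pi/2) = 0
F′′′(pi/2) = 1
So c_3 = F′′′(pi/2)/3! = 1/6.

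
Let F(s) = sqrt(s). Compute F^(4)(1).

-15/16

The coefficient of (s - 1)^4 in the expansion is -5/128, so F^(4)(1) = 4! * (-5/128) = -15/16.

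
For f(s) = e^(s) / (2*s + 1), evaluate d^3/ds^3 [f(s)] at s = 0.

-29

Multiply the numerator's expansion by the denominator's geometric series.
The coefficient of s^3 in the expansion is -29/6, so f′′′(0) = 3! * (-29/6) = -29.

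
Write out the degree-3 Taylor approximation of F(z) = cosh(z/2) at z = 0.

[z^0] = 1;  [z^1] = 0;  [z^2] = 1/8;  [z^3] = 0.

z^2/8 + 1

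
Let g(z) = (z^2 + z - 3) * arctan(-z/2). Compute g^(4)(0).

1

Multiply each power in the prefactor through the base expansion.
From the series, [z^4] g = 1/24; multiply by 4! = 24 to get 1.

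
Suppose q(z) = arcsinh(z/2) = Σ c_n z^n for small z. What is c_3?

q(0) = 0
q′(0) = 1/2
q′′(0) = 0
q′′′(0) = -1/8

-1/48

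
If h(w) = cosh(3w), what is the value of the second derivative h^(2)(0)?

Use the known series and substitute for the argument.
The coefficient of w^2 in the expansion is 9/2, so h′′(0) = 2! * (9/2) = 9.

9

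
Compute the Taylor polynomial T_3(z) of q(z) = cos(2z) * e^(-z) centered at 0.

Multiply the two series term by term and collect like powers.
q(0) = 1
q′(0) = -1
q′′(0) = -3
q′′′(0) = 11
Dividing each by k! gives the coefficients c_0, ..., c_3.

11*z^3/6 - 3*z^2/2 - z + 1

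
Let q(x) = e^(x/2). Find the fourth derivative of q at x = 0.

Differentiate repeatedly and evaluate at the center.
The coefficient of x^4 in the expansion is 1/384, so q^(4)(0) = 4! * (1/384) = 1/16.

1/16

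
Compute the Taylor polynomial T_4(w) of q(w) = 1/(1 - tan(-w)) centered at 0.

5*w^4/3 - 4*w^3/3 + w^2 - w + 1

Substitute the inner expansion into the outer series and collect powers.
q(0) = 1
q′(0) = -1
q′′(0) = 2
q′′′(0) = -8
q^(4)(0) = 40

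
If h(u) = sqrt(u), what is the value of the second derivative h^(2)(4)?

-1/32

The coefficient of (u - 4)^2 in the expansion is -1/64, so h′′(4) = 2! * (-1/64) = -1/32.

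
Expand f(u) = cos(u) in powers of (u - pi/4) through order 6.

-sqrt(2)*(u - pi/4)^6/1440 - sqrt(2)*(u - pi/4)^5/240 + sqrt(2)*(u - pi/4)^4/48 + sqrt(2)*(u - pi/4)^3/12 - sqrt(2)*(u - pi/4)^2/4 - sqrt(2)*(u - pi/4)/2 + sqrt(2)/2

f(pi/4) = sqrt(2)/2
f′(pi/4) = -sqrt(2)/2
f′′(pi/4) = -sqrt(2)/2
f′′′(pi/4) = sqrt(2)/2
f^(4)(pi/4) = sqrt(2)/2
f^(5)(pi/4) = -sqrt(2)/2
f^(6)(pi/4) = -sqrt(2)/2
Then c_k = f^(k)(pi/4)/k! gives each Taylor coefficient.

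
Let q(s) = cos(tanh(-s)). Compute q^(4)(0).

Let u equal the inner series; expand the outer function in u and truncate.
The coefficient of s^4 in the expansion is 3/8, so q^(4)(0) = 4! * (3/8) = 9.

9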